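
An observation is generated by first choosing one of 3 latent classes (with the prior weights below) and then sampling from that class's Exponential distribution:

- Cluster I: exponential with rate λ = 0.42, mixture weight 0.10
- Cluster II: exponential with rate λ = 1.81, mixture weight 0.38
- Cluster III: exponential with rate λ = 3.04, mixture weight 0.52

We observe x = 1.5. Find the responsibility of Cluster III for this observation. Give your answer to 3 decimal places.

The responsibility of component k is w_k f_k(x) divided by Σ_j w_j f_j(x).
Component likelihoods at x = 1.5:
  L_I = 0.223689
  L_II = 0.119831
  L_III = 0.0318047
Multiply by the mixture weights:
  w_I·L_I = 0.10 × 0.223689 = 0.0223689
  w_II·L_II = 0.38 × 0.119831 = 0.0455358
  w_III·L_III = 0.52 × 0.0318047 = 0.0165384
Sum: 0.0223689 + 0.0455358 + 0.0165384 = 0.084443
So the posterior for Cluster III is 0.0165384 / 0.084443 ≈ 0.196.

0.196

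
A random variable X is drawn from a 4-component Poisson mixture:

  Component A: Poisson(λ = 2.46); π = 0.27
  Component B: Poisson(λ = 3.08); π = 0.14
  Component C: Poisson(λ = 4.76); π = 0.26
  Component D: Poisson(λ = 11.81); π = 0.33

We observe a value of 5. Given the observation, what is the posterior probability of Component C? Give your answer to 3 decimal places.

0.552

P(component k | x) = w_k·f_k(x) / marginal(x), where marginal(x) = Σ_j w_j·f_j(x).
Component likelihoods at x = 5:
  p_A = 0.0641401
  p_B = 0.106156
  p_C = 0.174426
  p_D = 0.0142249
Prior × likelihood for each component:
  w_A·p_A = 0.27 × 0.0641401 = 0.0173178
  w_B·p_B = 0.14 × 0.106156 = 0.0148619
  w_C·p_C = 0.26 × 0.174426 = 0.0453508
  w_D·p_D = 0.33 × 0.0142249 = 0.00469423
Normaliser: 0.0173178 + 0.0148619 + 0.0453508 + 0.00469423 = 0.0822248
P(Component C | the observation) ≈ 0.552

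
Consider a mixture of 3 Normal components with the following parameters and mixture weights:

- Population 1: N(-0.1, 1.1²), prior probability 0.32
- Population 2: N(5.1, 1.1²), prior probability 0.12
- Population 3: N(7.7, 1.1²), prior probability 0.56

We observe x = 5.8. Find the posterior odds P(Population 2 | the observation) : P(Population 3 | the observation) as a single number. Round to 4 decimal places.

0.7779

Since P(k|x) ∝ w_k f_k(x), the posterior odds are w_i f_i(x) / (w_j f_j(x)).
Normal densities:
  L_1 = 2.05351e-07
  L_2 = 0.296198
  L_3 = 0.0815952
Odds = (0.12/0.56) × (0.296198/0.0815952) = 0.214286 × 3.63009 ≈ 0.7779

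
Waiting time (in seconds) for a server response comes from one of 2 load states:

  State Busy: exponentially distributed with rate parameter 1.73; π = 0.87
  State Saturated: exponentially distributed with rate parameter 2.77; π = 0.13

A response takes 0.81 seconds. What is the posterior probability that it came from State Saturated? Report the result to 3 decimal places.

0.093

Apply Bayes' rule: the posterior for each component is proportional to its prior times its likelihood at x.
Component likelihoods at x = 0.81 seconds:
  f_Busy = 0.426059
  f_Saturated = 0.293801
Unnormalised posteriors:
  π_Busy·f_Busy = 0.87 × 0.426059 = 0.370671
  π_Saturated·f_Saturated = 0.13 × 0.293801 = 0.0381941
Denominator: 0.370671 + 0.0381941 = 0.408865
P(State Saturated | the observation) ≈ 0.093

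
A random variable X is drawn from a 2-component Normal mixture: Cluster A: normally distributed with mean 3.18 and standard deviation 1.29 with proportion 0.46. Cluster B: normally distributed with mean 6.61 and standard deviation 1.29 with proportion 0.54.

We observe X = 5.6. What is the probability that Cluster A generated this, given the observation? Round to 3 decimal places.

0.166

Posterior ∝ prior × likelihood, so P(k | x) ∝ P(Z=k) f_k(x); normalise over all components.
Evaluate each component's likelihood at the observed value:
  p_A = 0.0532259
  p_B = 0.227619
Unnormalised posteriors:
  P(Z=A)·p_A = 0.46 × 0.0532259 = 0.0244839
  P(Z=B)·p_B = 0.54 × 0.227619 = 0.122914
Sum: 0.0244839 + 0.122914 = 0.147398
So the posterior for Cluster A is 0.0244839 / 0.147398 ≈ 0.166.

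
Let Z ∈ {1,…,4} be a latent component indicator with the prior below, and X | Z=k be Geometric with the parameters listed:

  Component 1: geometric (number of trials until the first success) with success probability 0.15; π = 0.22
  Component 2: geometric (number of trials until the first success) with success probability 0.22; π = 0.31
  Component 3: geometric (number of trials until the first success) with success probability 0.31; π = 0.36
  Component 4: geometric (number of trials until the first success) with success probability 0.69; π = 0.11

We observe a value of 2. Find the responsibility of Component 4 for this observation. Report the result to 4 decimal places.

0.1294

By Bayes' theorem, P(k | x) = π_k f_k(x) / Σ_j π_j f_j(x).
Evaluate each component's likelihood at the observed value:
  L_1 = 0.1275
  L_2 = 0.1716
  L_3 = 0.2139
  L_4 = 0.2139
Weight by the priors:
  π_1·L_1 = 0.22 × 0.1275 = 0.02805
  π_2·L_2 = 0.31 × 0.1716 = 0.053196
  π_3·L_3 = 0.36 × 0.2139 = 0.077004
  π_4·L_4 = 0.11 × 0.2139 = 0.023529
Normaliser: 0.02805 + 0.053196 + 0.077004 + 0.023529 = 0.181779
So the posterior for Component 4 is 0.023529 / 0.181779 ≈ 0.1294.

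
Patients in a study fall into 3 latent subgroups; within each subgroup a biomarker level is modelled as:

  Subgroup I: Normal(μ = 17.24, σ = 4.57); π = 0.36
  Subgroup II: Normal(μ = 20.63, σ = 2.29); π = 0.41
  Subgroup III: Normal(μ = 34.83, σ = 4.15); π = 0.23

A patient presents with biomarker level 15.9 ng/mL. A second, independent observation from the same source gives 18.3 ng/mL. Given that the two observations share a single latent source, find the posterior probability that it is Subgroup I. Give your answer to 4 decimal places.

The responsibility of component k is w_k f_k(x) divided by Σ_j w_j f_j(x).
Since both observations come from the same component, the likelihood for component k is f_k(x₁)·f_k(x₂).
  L_I = [0.0836227] × [0.084979] = 0.00710617
  L_II = [0.0206376] × [0.103819] = 0.00214257
  L_III = [2.91558e-06] × [3.44942e-05] = 1.00571e-10
Weight by the priors:
  w_I·L_I = 0.36 × 0.00710617 = 0.00255822
  w_II·L_II = 0.41 × 0.00214257 = 0.000878453
  w_III·L_III = 0.23 × 1.00571e-10 = 2.31313e-11
Normaliser: 0.00255822 + 0.000878453 + 2.31313e-11 = 0.00343668
P(Subgroup I | x₁, x₂) ≈ 0.7444

0.7444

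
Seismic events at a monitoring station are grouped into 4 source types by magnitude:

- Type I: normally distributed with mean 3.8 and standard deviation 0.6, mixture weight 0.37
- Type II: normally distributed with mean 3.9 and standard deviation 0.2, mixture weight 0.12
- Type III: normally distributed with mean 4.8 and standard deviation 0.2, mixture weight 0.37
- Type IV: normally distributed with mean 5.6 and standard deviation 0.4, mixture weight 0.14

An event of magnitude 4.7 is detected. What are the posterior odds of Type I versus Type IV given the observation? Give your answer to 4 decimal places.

The posterior odds equal the prior odds times the likelihood ratio: (P(Z=i)/P(Z=j))·(f_i(x)/f_j(x)).
Normal densities:
  p_I = 0.215863
  p_II = 0.000669151
  p_III = 1.76033
  p_IV = 0.0793491
Posterior odds = (P(Z=I)·p_I) / (P(Z=IV)·p_IV) = (0.37·0.215863) / (0.14·0.0793491) = 0.0798692 / 0.0111089 ≈ 7.1897

7.1897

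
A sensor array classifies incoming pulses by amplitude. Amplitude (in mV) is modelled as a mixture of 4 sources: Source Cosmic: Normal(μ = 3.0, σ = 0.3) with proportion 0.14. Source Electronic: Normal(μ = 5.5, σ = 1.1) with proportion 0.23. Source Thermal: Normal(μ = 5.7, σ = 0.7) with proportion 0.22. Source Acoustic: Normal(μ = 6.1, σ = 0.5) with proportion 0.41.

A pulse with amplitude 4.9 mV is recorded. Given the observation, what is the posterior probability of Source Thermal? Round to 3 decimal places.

P(component k | x) = π_k·f_k(x) / marginal(x), where marginal(x) = Σ_j π_j·f_j(x).
Evaluate each component's likelihood at the observed value:
  p_Cosmic = 2.59282e-09
  p_Electronic = 0.312544
  p_Thermal = 0.296614
  p_Acoustic = 0.0447891
Unnormalised posteriors:
  π_Cosmic·p_Cosmic = 0.14 × 2.59282e-09 = 3.62994e-10
  π_Electronic·p_Electronic = 0.23 × 0.312544 = 0.0718852
  π_Thermal·p_Thermal = 0.22 × 0.296614 = 0.065255
  π_Acoustic·p_Acoustic = 0.41 × 0.0447891 = 0.0183635
Evidence: 3.62994e-10 + 0.0718852 + 0.065255 + 0.0183635 = 0.155504
P(Source Thermal | the observation) ≈ 0.420

0.420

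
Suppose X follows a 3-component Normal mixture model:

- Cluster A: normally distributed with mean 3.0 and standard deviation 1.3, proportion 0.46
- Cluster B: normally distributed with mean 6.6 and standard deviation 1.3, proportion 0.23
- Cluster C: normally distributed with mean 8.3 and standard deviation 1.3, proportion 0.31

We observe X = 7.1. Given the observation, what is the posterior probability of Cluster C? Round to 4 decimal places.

By Bayes' theorem, P(k | x) = P(Z=k) f_k(x) / Σ_j P(Z=j) f_j(x).
Component likelihoods at x = 7.1:
  f_A = (1/(1.3·√(2π)))·exp(−(7.1−3.0)²/(2·1.3²)) = 0.306879·exp(-4.97337) = 0.00212353
  f_B = (1/(1.3·√(2π)))·exp(−(7.1−6.6)²/(2·1.3²)) = 0.306879·exp(-0.07396) = 0.285
  f_C = (1/(1.3·√(2π)))·exp(−(7.1−8.3)²/(2·1.3²)) = 0.306879·exp(-0.42604) = 0.20042
Prior × likelihood for each component:
  P(Z=A)·f_A = 0.46 × 0.00212353 = 0.000976824
  P(Z=B)·f_B = 0.23 × 0.285 = 0.0655499
  P(Z=C)·f_C = 0.31 × 0.20042 = 0.0621303
Evidence: 0.000976824 + 0.0655499 + 0.0621303 = 0.128657
P(Cluster C | the observation) ≈ 0.4829

0.4829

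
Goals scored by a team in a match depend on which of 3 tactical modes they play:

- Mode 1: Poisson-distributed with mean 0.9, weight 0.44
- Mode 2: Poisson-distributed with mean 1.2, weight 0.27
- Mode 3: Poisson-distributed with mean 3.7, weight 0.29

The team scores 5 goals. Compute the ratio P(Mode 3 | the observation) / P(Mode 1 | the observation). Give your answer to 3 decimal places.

47.067

Only the two components matter; the odds are (P(Z=i) f_i(x)) / (P(Z=j) f_j(x)).
Component likelihoods at x = 5 goals:
  f_1 = e^(−0.9)·0.9^5/5! = 0.00200063
  f_2 = e^(−1.2)·1.2^5/5! = 0.00624556
  f_3 = e^(−3.7)·3.7^5/5! = 0.142869
0.041432 / 0.000880276 ≈ 47.067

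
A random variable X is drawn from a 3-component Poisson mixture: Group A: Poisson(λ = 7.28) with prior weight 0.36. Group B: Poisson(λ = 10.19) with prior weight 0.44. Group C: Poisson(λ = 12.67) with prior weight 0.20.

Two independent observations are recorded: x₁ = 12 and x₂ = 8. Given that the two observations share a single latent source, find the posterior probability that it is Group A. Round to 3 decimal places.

The responsibility of component k is π_k f_k(x) divided by Σ_j π_j f_j(x).
Since both observations come from the same component, the likelihood for component k is f_k(x₁)·f_k(x₂).
  p_A = [0.0318842] × [0.134855] = 0.00429974
  p_B = [0.0982409] × [0.108246] = 0.0106342
  p_C = [0.112324] × [0.0517823] = 0.00581638
Weight by the priors:
  π_A·p_A = 0.36 × 0.00429974 = 0.00154791
  π_B·p_B = 0.44 × 0.0106342 = 0.00467905
  π_C·p_C = 0.20 × 0.00581638 = 0.00116328
Evidence: 0.00154791 + 0.00467905 + 0.00116328 = 0.00739023
P(Group A | x) ≈ 0.209

0.209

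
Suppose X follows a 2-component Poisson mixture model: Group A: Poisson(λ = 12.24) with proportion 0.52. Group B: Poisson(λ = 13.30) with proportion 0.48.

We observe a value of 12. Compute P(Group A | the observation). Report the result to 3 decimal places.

0.536

Apply Bayes' rule: the posterior for each component is proportional to its prior times its likelihood at x.
Poisson probabilities:
  L_A = e^(−12.24)·12.24^12/12! = 0.114097
  L_B = e^(−13.30)·13.30^12/12! = 0.107094
Prior × likelihood for each component:
  P(Z=A)·L_A = 0.52 × 0.114097 = 0.0593306
  P(Z=B)·L_B = 0.48 × 0.107094 = 0.0514052
Evidence: 0.0593306 + 0.0514052 = 0.110736
P(Group A | 12) ≈ 0.536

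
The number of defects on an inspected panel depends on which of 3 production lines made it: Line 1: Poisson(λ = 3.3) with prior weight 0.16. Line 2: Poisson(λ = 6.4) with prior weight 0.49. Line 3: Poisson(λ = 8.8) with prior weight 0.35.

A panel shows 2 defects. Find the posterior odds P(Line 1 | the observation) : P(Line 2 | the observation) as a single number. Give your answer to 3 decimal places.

The posterior odds equal the prior odds times the likelihood ratio: (P(Z=i)/P(Z=j))·(f_i(x)/f_j(x)).
Poisson probabilities:
  f_1 = e^(−3.3)·3.3^2/2! = 0.200829
  f_2 = e^(−6.4)·6.4^2/2! = 0.0340287
  f_3 = e^(−8.8)·8.8^2/2! = 0.00583638
Posterior odds = (P(Z=1)·f_1) / (P(Z=2)·f_2) = (0.16·0.200829) / (0.49·0.0340287) = 0.0321326 / 0.0166741 ≈ 1.927

1.927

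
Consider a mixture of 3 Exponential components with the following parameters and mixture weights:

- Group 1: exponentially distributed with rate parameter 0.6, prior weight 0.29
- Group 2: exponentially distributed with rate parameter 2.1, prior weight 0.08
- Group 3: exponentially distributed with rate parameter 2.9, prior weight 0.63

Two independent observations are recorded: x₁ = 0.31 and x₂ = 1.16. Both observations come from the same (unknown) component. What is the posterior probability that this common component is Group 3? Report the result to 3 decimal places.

0.557

P(component k | x) = w_k·f_k(x) / marginal(x), where marginal(x) = Σ_j w_j·f_j(x).
Since both observations come from the same component, the likelihood for component k is f_k(x₁)·f_k(x₂).
  L_1 = [0.498164] × [0.299145] = 0.149024
  L_2 = [1.0952] × [0.183771] = 0.201267
  L_3 = [1.18023] × [0.10033] = 0.118413
Prior × likelihood for each component:
  w_1·L_1 = 0.29 × 0.149024 = 0.0432168
  w_2·L_2 = 0.08 × 0.201267 = 0.0161013
  w_3·L_3 = 0.63 × 0.118413 = 0.0746001
Sum: 0.0432168 + 0.0161013 + 0.0746001 = 0.133918
P(Group 3 | x₁, x₂) ≈ 0.557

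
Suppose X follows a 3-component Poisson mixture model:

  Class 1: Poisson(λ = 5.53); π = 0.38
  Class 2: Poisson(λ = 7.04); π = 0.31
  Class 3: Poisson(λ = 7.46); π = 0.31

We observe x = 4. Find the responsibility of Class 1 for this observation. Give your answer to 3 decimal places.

Apply Bayes' rule: the posterior for each component is proportional to its prior times its likelihood at x.
Evaluate each component's likelihood at the observed value:
  L_1 = e^(−5.53)·5.53^4/4! = 0.15454
  L_2 = e^(−7.04)·7.04^4/4! = 0.0896698
  L_3 = e^(−7.46)·7.46^4/4! = 0.074286
Unnormalised posteriors:
  π_1·L_1 = 0.38 × 0.15454 = 0.0587252
  π_2·L_2 = 0.31 × 0.0896698 = 0.0277976
  π_3·L_3 = 0.31 × 0.074286 = 0.0230287
Marginal: 0.0587252 + 0.0277976 + 0.0230287 = 0.109551
P(Class 1 | data) = 0.0587252 / 0.109551 ≈ 0.536

0.536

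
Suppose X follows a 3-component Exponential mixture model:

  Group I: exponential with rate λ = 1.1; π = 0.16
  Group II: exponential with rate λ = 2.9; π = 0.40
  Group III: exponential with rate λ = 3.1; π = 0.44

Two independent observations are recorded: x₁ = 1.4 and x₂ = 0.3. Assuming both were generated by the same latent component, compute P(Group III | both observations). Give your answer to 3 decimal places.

The responsibility of component k is w_k f_k(x) divided by Σ_j w_j f_j(x).
Since both observations come from the same component, the likelihood for component k is f_k(x₁)·f_k(x₂).
  f_I = [1.1·e^(−1.1·1.4) = 1.1·e^(−1.5400) = 0.235819] × [0.790816] = 0.18649
  f_II = [2.9·e^(−2.9·1.4) = 2.9·e^(−4.0600) = 0.0500222] × [1.21496] = 0.0607749
  f_III = [3.1·e^(−3.1·1.4) = 3.1·e^(−4.3400) = 0.0404132] × [1.22312] = 0.0494301
Prior × likelihood for each component:
  w_I·f_I = 0.16 × 0.18649 = 0.0298383
  w_II·f_II = 0.40 × 0.0607749 = 0.02431
  w_III·f_III = 0.44 × 0.0494301 = 0.0217492
Marginal: 0.0298383 + 0.02431 + 0.0217492 = 0.0758975
P(Group III | data) = 0.0217492 / 0.0758975 ≈ 0.287

0.287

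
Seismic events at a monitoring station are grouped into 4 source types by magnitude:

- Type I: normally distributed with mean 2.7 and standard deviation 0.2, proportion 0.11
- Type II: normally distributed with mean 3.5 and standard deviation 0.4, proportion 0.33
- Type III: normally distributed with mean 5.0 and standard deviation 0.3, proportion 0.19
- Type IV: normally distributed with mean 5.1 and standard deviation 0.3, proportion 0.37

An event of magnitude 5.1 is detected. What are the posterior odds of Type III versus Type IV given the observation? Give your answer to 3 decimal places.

0.486

Only the two components matter; the odds are (π_i f_i(x)) / (π_j f_j(x)).
Evaluate each component's likelihood at the observed value:
  L_I = (1/(0.2·√(2π)))·exp(−(5.1−2.7)²/(2·0.2²)) = 1.994711·exp(-72.00000) = 1.07319e-31
  L_II = (1/(0.4·√(2π)))·exp(−(5.1−3.5)²/(2·0.4²)) = 0.997356·exp(-8.00000) = 0.000334576
  L_III = (1/(0.3·√(2π)))·exp(−(5.1−5.0)²/(2·0.3²)) = 1.329808·exp(-0.05556) = 1.25794
  L_IV = (1/(0.3·√(2π)))·exp(−(5.1−5.1)²/(2·0.3²)) = 1.329808·exp(-0.00000) = 1.32981
Odds = (0.19/0.37) × (1.25794/1.32981) = 0.513514 × 0.945959 ≈ 0.486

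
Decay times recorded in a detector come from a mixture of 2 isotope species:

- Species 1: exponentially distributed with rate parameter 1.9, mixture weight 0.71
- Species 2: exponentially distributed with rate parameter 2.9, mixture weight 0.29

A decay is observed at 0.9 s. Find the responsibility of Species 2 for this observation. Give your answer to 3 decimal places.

0.202

Apply Bayes' rule: the posterior for each component is proportional to its prior times its likelihood at x.
Evaluate each component's likelihood at the observed value:
  f_1 = 1.9·e^(−1.9·0.9) = 1.9·e^(−1.7100) = 0.343645
  f_2 = 2.9·e^(−2.9·0.9) = 2.9·e^(−2.6100) = 0.21325
Prior × likelihood for each component:
  π_1·f_1 = 0.71 × 0.343645 = 0.243988
  π_2·f_2 = 0.29 × 0.21325 = 0.0618426
Normaliser: 0.243988 + 0.0618426 = 0.305831
Responsibility of Species 2: 0.0618426 / 0.305831 ≈ 0.202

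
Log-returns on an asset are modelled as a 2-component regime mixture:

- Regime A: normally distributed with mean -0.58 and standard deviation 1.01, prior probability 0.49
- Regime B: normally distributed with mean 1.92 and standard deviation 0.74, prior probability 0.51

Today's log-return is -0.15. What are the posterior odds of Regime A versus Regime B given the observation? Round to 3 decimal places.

Only the two components matter; the odds are (P(Z=i) f_i(x)) / (P(Z=j) f_j(x)).
Normal densities:
  f_A = 0.360769
  f_B = 0.0107778
Odds = (0.49/0.51) × (0.360769/0.0107778) = 0.960784 × 33.4734 ≈ 32.161

32.161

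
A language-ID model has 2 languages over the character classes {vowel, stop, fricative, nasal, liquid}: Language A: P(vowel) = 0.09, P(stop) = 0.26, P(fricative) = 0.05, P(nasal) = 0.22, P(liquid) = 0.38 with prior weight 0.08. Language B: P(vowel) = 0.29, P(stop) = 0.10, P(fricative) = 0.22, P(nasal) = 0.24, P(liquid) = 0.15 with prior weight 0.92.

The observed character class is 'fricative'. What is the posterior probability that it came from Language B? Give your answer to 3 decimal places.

P(component k | x) = w_k·f_k(x) / marginal(x), where marginal(x) = Σ_j w_j·f_j(x).
Categorical probabilities:
  f_A = P(fricative | comp) = 0.05
  f_B = P(fricative | comp) = 0.22
Unnormalised posteriors:
  w_A·f_A = 0.08 × 0.05 = 0.004
  w_B·f_B = 0.92 × 0.22 = 0.2024
Sum: 0.004 + 0.2024 = 0.2064
Responsibility of Language B: 0.2024 / 0.2064 ≈ 0.981

0.981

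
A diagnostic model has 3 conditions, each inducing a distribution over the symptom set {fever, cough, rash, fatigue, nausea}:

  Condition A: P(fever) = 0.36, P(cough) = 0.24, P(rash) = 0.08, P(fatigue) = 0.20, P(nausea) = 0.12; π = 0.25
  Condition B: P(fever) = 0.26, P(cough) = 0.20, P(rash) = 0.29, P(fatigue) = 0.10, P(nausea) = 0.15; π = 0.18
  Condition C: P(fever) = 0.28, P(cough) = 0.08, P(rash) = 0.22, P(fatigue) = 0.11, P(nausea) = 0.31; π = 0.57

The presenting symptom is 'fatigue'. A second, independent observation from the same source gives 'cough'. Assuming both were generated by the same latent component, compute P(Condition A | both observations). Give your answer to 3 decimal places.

Apply Bayes' rule: the posterior for each component is proportional to its prior times its likelihood at x.
Since both observations come from the same component, the likelihood for component k is f_k(x₁)·f_k(x₂).
  L_A = [0.2] × [0.24] = 0.048
  L_B = [0.1] × [0.2] = 0.02
  L_C = [0.11] × [0.08] = 0.0088
Weight by the priors:
  P(Z=A)·L_A = 0.25 × 0.048 = 0.012
  P(Z=B)·L_B = 0.18 × 0.02 = 0.0036
  P(Z=C)·L_C = 0.57 × 0.0088 = 0.005016
Marginal: 0.012 + 0.0036 + 0.005016 = 0.020616
P(Condition A | x₁,x₂) ≈ 0.582

0.582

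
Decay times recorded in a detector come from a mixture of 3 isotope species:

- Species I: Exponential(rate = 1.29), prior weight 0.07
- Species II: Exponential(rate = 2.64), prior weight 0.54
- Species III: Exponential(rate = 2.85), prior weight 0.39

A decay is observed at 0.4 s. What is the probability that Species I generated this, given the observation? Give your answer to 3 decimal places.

0.060

The responsibility of component k is π_k f_k(x) divided by Σ_j π_j f_j(x).
Component likelihoods at x = 0.4 s:
  f_I = 0.770005
  f_II = 0.918309
  f_III = 0.911484
Weight by the priors:
  π_I·f_I = 0.07 × 0.770005 = 0.0539004
  π_II·f_II = 0.54 × 0.918309 = 0.495887
  π_III·f_III = 0.39 × 0.911484 = 0.355479
Denominator: 0.0539004 + 0.495887 + 0.355479 = 0.905266
P(Species I | data) = 0.0539004 / 0.905266 ≈ 0.060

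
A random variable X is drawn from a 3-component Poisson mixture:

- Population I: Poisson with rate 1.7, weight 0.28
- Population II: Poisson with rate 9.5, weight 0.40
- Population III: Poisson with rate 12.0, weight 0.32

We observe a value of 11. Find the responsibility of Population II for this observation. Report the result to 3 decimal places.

0.538

The responsibility of component k is w_k f_k(x) divided by Σ_j w_j f_j(x).
Component likelihoods at x = 11:
  f_I = e^(−1.7)·1.7^11/11! = 1.56849e-06
  f_II = e^(−9.5)·9.5^11/11! = 0.106661
  f_III = e^(−12.0)·12.0^11/11! = 0.114368
Unnormalised posteriors:
  w_I·f_I = 0.28 × 1.56849e-06 = 4.39177e-07
  w_II·f_II = 0.40 × 0.106661 = 0.0426645
  w_III·f_III = 0.32 × 0.114368 = 0.0365977
Evidence: 4.39177e-07 + 0.0426645 + 0.0365977 = 0.0792626
So the posterior for Population II is 0.0426645 / 0.0792626 ≈ 0.538.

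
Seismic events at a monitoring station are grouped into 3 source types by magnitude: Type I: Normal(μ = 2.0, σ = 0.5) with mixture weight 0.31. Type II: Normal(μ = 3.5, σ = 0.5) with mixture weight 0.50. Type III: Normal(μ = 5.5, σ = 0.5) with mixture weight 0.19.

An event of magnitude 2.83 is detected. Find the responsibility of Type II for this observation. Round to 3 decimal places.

The responsibility of component k is w_k f_k(x) divided by Σ_j w_j f_j(x).
Normal densities:
  L_I = (1/(0.5·√(2π)))·exp(−(2.83−2.0)²/(2·0.5²)) = 0.797885·exp(-1.37780) = 0.201173
  L_II = (1/(0.5·√(2π)))·exp(−(2.83−3.5)²/(2·0.5²)) = 0.797885·exp(-0.89780) = 0.32511
  L_III = (1/(0.5·√(2π)))·exp(−(2.83−5.5)²/(2·0.5²)) = 0.797885·exp(-14.25780) = 5.12692e-07
Weight by the priors:
  w_I·L_I = 0.31 × 0.201173 = 0.0623635
  w_II·L_II = 0.50 × 0.32511 = 0.162555
  w_III·L_III = 0.19 × 5.12692e-07 = 9.74114e-08
Marginal: 0.0623635 + 0.162555 + 9.74114e-08 = 0.224919
P(Type II | 2.83) ≈ 0.723

0.723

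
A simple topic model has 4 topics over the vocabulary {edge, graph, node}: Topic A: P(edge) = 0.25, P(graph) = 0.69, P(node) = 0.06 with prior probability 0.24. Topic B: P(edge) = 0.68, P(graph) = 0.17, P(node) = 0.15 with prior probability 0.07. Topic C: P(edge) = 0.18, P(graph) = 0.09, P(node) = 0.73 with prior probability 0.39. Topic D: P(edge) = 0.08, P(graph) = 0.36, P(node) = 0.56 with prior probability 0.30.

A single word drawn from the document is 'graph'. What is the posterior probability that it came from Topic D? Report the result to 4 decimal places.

By Bayes' theorem, P(k | x) = w_k f_k(x) / Σ_j w_j f_j(x).
Categorical probabilities:
  f_A = P(graph | comp) = 0.69
  f_B = P(graph | comp) = 0.17
  f_C = P(graph | comp) = 0.09
  f_D = P(graph | comp) = 0.36
Weight by the priors:
  w_A·f_A = 0.24 × 0.69 = 0.1656
  w_B·f_B = 0.07 × 0.17 = 0.0119
  w_C·f_C = 0.39 × 0.09 = 0.0351
  w_D·f_D = 0.30 × 0.36 = 0.108
Sum: 0.1656 + 0.0119 + 0.0351 + 0.108 = 0.3206
P(Topic D | the observation) ≈ 0.3369

0.3369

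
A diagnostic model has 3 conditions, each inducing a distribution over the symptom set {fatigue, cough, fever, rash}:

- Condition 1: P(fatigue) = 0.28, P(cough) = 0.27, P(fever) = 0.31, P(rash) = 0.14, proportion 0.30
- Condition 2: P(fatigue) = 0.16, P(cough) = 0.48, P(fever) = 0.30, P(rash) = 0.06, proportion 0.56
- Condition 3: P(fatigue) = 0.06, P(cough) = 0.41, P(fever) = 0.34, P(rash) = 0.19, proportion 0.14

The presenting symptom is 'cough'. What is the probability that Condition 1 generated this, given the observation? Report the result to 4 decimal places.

Posterior ∝ prior × likelihood, so P(k | x) ∝ π_k f_k(x); normalise over all components.
Evaluate each component's likelihood at the observed value:
  p_1 = P(cough | comp) = 0.27
  p_2 = P(cough | comp) = 0.48
  p_3 = P(cough | comp) = 0.41
Prior × likelihood for each component:
  π_1·p_1 = 0.30 × 0.27 = 0.081
  π_2·p_2 = 0.56 × 0.48 = 0.2688
  π_3·p_3 = 0.14 × 0.41 = 0.0574
Evidence: 0.081 + 0.2688 + 0.0574 = 0.4072
So the posterior for Condition 1 is 0.081 / 0.4072 ≈ 0.1989.

0.1989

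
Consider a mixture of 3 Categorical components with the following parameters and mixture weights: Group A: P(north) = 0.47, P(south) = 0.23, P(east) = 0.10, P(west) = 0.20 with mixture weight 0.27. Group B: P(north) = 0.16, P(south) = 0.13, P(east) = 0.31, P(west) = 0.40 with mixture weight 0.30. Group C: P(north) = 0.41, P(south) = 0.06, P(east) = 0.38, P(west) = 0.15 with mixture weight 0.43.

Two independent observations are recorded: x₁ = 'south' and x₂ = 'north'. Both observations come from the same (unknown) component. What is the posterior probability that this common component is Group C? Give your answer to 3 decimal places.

Posterior ∝ prior × likelihood, so P(k | x) ∝ w_k f_k(x); normalise over all components.
Since both observations come from the same component, the likelihood for component k is f_k(x₁)·f_k(x₂).
  f_A = [0.23] × [0.47] = 0.1081
  f_B = [0.13] × [0.16] = 0.0208
  f_C = [0.06] × [0.41] = 0.0246
Prior × likelihood for each component:
  w_A·f_A = 0.27 × 0.1081 = 0.029187
  w_B·f_B = 0.30 × 0.0208 = 0.00624
  w_C·f_C = 0.43 × 0.0246 = 0.010578
Denominator: 0.029187 + 0.00624 + 0.010578 = 0.046005
Responsibility of Group C: 0.010578 / 0.046005 ≈ 0.230

0.230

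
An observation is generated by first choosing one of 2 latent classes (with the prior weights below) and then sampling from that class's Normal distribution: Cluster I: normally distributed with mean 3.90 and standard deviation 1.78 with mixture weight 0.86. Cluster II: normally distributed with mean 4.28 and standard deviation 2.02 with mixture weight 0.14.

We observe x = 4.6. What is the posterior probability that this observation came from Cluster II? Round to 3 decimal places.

P(component k | x) = π_k·f_k(x) / marginal(x), where marginal(x) = Σ_j π_j·f_j(x).
Evaluate each component's likelihood at the observed value:
  L_I = (1/(1.78·√(2π)))·exp(−(4.6−3.90)²/(2·1.78²)) = 0.224125·exp(-0.07733) = 0.207447
  L_II = (1/(2.02·√(2π)))·exp(−(4.6−4.28)²/(2·2.02²)) = 0.197496·exp(-0.01255) = 0.195034
Prior × likelihood for each component:
  π_I·L_I = 0.86 × 0.207447 = 0.178405
  π_II·L_II = 0.14 × 0.195034 = 0.0273047
Marginal: 0.178405 + 0.0273047 = 0.205709
P(Cluster II | the observation) ≈ 0.133

0.133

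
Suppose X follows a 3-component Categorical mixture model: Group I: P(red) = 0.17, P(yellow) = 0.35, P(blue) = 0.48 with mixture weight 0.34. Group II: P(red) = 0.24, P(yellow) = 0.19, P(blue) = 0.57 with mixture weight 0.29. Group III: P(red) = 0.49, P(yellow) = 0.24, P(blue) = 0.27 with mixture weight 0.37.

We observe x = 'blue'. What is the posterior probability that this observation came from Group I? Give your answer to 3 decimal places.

Posterior ∝ prior × likelihood, so P(k | x) ∝ π_k f_k(x); normalise over all components.
Component likelihoods at x = 'blue':
  f_I = 0.48
  f_II = 0.57
  f_III = 0.27
Unnormalised posteriors:
  π_I·f_I = 0.34 × 0.48 = 0.1632
  π_II·f_II = 0.29 × 0.57 = 0.1653
  π_III·f_III = 0.37 × 0.27 = 0.0999
Denominator: 0.1632 + 0.1653 + 0.0999 = 0.4284
Responsibility of Group I: 0.1632 / 0.4284 ≈ 0.381

0.381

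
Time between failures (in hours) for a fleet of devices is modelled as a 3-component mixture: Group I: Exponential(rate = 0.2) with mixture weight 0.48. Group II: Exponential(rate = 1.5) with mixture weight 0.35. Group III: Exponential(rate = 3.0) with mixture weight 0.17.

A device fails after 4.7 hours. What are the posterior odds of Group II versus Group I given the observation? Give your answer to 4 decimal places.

Posterior odds = (π_i f_i(x)) / (π_j f_j(x)); the normalising sum cancels.
Exponential densities:
  f_I = 0.0781256
  f_II = 0.00130111
  f_III = 2.25719e-06
0.00045539 / 0.0375003 ≈ 0.0121

0.0121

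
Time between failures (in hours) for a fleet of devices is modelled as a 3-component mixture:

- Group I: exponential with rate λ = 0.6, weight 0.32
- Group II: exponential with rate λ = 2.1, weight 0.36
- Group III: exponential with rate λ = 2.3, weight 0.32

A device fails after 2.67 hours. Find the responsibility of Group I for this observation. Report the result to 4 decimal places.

0.8987

The responsibility of component k is π_k f_k(x) divided by Σ_j π_j f_j(x).
Exponential densities:
  f_I = 0.120896
  f_II = 0.00771135
  f_III = 0.00495137
Weight by the priors:
  π_I·f_I = 0.32 × 0.120896 = 0.0386867
  π_II·f_II = 0.36 × 0.00771135 = 0.00277608
  π_III·f_III = 0.32 × 0.00495137 = 0.00158444
Evidence: 0.0386867 + 0.00277608 + 0.00158444 = 0.0430472
P(Group I | the observation) ≈ 0.8987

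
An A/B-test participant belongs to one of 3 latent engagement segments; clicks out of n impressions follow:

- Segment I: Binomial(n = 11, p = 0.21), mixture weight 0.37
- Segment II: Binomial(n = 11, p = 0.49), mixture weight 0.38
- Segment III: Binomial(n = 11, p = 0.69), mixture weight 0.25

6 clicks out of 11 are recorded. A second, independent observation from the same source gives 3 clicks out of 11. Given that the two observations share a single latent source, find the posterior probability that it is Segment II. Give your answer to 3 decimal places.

0.860

By Bayes' theorem, P(k | x) = w_k f_k(x) / Σ_j w_j f_j(x).
Since both observations come from the same component, the likelihood for component k is f_k(x₁)·f_k(x₂).
  L_I = [0.0121925] × [0.231824] = 0.00282652
  L_II = [0.220632] × [0.0888451] = 0.0196021
  L_III = [0.14274] × [0.00462301] = 0.000659887
Multiply by the mixture weights:
  w_I·L_I = 0.37 × 0.00282652 = 0.00104581
  w_II·L_II = 0.38 × 0.0196021 = 0.0074488
  w_III·L_III = 0.25 × 0.000659887 = 0.000164972
Marginal: 0.00104581 + 0.0074488 + 0.000164972 = 0.00865959
P(Segment II | x₁,x₂) = 0.0074488 / 0.00865959 ≈ 0.860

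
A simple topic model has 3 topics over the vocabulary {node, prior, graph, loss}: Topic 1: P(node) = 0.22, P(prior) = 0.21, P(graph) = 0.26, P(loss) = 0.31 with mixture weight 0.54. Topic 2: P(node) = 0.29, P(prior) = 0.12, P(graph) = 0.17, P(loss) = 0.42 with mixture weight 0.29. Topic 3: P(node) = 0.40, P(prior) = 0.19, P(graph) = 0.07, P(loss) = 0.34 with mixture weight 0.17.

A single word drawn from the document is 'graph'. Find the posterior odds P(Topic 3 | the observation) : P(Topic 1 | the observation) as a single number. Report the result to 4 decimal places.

Posterior odds = (w_i f_i(x)) / (w_j f_j(x)); the normalising sum cancels.
Evaluate each component's likelihood at the observed value:
  p_1 = P(graph | comp) = 0.26
  p_2 = P(graph | comp) = 0.17
  p_3 = P(graph | comp) = 0.07
0.0119 / 0.1404 ≈ 0.0848

0.0848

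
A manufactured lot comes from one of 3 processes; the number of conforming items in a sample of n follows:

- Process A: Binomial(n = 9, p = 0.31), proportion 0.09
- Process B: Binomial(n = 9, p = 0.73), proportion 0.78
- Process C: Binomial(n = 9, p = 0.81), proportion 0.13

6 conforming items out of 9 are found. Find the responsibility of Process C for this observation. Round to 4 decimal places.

Posterior ∝ prior × likelihood, so P(k | x) ∝ π_k f_k(x); normalise over all components.
Component likelihoods at x = 6 conforming items out of 9:
  L_A = C(9,6)·0.31^6·0.69^3 = 84·0.000887504·0.328509 = 0.0244904
  L_B = C(9,6)·0.73^6·0.27^3 = 84·0.151334·0.019683 = 0.250212
  L_C = C(9,6)·0.81^6·0.19^3 = 84·0.28243·0.006859 = 0.162723
Weight by the priors:
  π_A·L_A = 0.09 × 0.0244904 = 0.00220414
  π_B·L_B = 0.78 × 0.250212 = 0.195165
  π_C·L_C = 0.13 × 0.162723 = 0.0211541
Sum: 0.00220414 + 0.195165 + 0.0211541 = 0.218523
Responsibility of Process C: 0.0211541 / 0.218523 ≈ 0.0968

0.0968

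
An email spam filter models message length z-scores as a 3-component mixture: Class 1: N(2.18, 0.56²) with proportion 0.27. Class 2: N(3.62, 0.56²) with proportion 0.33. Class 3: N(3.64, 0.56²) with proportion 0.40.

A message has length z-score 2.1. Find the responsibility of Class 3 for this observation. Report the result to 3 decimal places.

The responsibility of component k is π_k f_k(x) divided by Σ_j π_j f_j(x).
Component likelihoods at x = 2.1:
  L_1 = (1/(0.56·√(2π)))·exp(−(2.1−2.18)²/(2·0.56²)) = 0.712397·exp(-0.01020) = 0.705165
  L_2 = (1/(0.56·√(2π)))·exp(−(2.1−3.62)²/(2·0.56²)) = 0.712397·exp(-3.68367) = 0.0179029
  L_3 = (1/(0.56·√(2π)))·exp(−(2.1−3.64)²/(2·0.56²)) = 0.712397·exp(-3.78125) = 0.0162385
Unnormalised posteriors:
  π_1·L_1 = 0.27 × 0.705165 = 0.190394
  π_2·L_2 = 0.33 × 0.0179029 = 0.00590795
  π_3·L_3 = 0.40 × 0.0162385 = 0.0064954
Marginal: 0.190394 + 0.00590795 + 0.0064954 = 0.202798
So the posterior for Class 3 is 0.0064954 / 0.202798 ≈ 0.032.

0.032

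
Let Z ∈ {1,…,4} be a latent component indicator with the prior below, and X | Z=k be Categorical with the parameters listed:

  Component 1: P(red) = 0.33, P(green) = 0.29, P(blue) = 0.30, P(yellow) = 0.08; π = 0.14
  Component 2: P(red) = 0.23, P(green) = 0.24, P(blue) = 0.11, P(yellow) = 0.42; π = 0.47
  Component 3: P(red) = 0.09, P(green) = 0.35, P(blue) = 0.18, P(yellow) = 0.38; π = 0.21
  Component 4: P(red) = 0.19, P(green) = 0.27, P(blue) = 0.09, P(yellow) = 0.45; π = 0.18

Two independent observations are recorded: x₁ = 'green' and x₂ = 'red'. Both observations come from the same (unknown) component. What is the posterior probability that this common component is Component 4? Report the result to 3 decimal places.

P(component k | x) = π_k·f_k(x) / marginal(x), where marginal(x) = Σ_j π_j·f_j(x).
Since both observations come from the same component, the likelihood for component k is f_k(x₁)·f_k(x₂).
  f_1 = [0.29] × [0.33] = 0.0957
  f_2 = [0.24] × [0.23] = 0.0552
  f_3 = [0.35] × [0.09] = 0.0315
  f_4 = [0.27] × [0.19] = 0.0513
Unnormalised posteriors:
  π_1·f_1 = 0.14 × 0.0957 = 0.013398
  π_2·f_2 = 0.47 × 0.0552 = 0.025944
  π_3·f_3 = 0.21 × 0.0315 = 0.006615
  π_4·f_4 = 0.18 × 0.0513 = 0.009234
Sum: 0.013398 + 0.025944 + 0.006615 + 0.009234 = 0.055191
P(Component 4 | x) = 0.009234 / 0.055191 ≈ 0.167

0.167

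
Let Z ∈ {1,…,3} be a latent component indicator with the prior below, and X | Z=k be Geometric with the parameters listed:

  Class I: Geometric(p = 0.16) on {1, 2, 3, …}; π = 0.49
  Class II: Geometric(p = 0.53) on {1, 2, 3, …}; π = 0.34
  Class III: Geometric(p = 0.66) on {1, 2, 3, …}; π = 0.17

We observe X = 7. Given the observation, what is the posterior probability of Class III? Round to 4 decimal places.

Apply Bayes' rule: the posterior for each component is proportional to its prior times its likelihood at x.
Evaluate each component's likelihood at the observed value:
  p_I = 0.16·(1−0.16)^6 = 0.16·0.351298 = 0.0562077
  p_II = 0.53·(1−0.53)^6 = 0.53·0.0107792 = 0.00571298
  p_III = 0.66·(1−0.66)^6 = 0.66·0.0015448 = 0.00101957
Multiply by the mixture weights:
  π_I·p_I = 0.49 × 0.0562077 = 0.0275418
  π_II·p_II = 0.34 × 0.00571298 = 0.00194241
  π_III·p_III = 0.17 × 0.00101957 = 0.000173327
Sum: 0.0275418 + 0.00194241 + 0.000173327 = 0.0296575
Responsibility of Class III: 0.000173327 / 0.0296575 ≈ 0.0058

0.0058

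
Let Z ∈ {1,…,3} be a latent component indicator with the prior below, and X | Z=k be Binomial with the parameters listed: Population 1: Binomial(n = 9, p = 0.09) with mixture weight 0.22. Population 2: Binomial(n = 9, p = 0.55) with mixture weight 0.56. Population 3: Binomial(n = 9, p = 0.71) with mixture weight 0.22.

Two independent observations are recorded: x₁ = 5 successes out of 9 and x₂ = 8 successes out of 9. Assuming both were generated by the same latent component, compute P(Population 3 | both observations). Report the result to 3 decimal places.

0.547

Apply Bayes' rule: the posterior for each component is proportional to its prior times its likelihood at x.
Since both observations come from the same component, the likelihood for component k is f_k(x₁)·f_k(x₂).
  p_1 = [0.00051021] × [3.52553e-08] = 1.79876e-11
  p_2 = [0.260036] × [0.0339122] = 0.00881842
  p_3 = [0.160788] × [0.168542] = 0.0270995
Weight by the priors:
  π_1·p_1 = 0.22 × 1.79876e-11 = 3.95727e-12
  π_2·p_2 = 0.56 × 0.00881842 = 0.00493831
  π_3·p_3 = 0.22 × 0.0270995 = 0.00596189
Evidence: 3.95727e-12 + 0.00493831 + 0.00596189 = 0.0109002
Responsibility of Population 3: 0.00596189 / 0.0109002 ≈ 0.547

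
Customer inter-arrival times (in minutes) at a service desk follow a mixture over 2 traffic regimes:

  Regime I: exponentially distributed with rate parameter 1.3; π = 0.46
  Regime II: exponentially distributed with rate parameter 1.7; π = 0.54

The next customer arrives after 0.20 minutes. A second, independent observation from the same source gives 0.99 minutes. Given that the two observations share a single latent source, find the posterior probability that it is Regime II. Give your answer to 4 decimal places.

0.5550

Apply Bayes' rule: the posterior for each component is proportional to its prior times its likelihood at x.
Since both observations come from the same component, the likelihood for component k is f_k(x₁)·f_k(x₂).
  p_I = [1.00237] × [0.358927] = 0.359777
  p_II = [1.21001] × [0.315887] = 0.382226
Weight by the priors:
  P(Z=I)·p_I = 0.46 × 0.359777 = 0.165497
  P(Z=II)·p_II = 0.54 × 0.382226 = 0.206402
Denominator: 0.165497 + 0.206402 = 0.371899
P(Regime II | data) = 0.206402 / 0.371899 ≈ 0.5550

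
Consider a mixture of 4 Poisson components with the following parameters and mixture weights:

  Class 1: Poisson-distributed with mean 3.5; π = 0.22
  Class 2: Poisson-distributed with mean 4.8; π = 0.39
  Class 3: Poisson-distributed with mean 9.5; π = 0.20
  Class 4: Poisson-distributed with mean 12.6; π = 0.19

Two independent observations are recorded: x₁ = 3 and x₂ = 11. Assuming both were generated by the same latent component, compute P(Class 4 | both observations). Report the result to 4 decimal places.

Posterior ∝ prior × likelihood, so P(k | x) ∝ π_k f_k(x); normalise over all components.
Since both observations come from the same component, the likelihood for component k is f_k(x₁)·f_k(x₂).
  L_1 = [0.215785] × [0.000730402] = 0.00015761
  L_2 = [0.151691] × [0.00642517] = 0.000974638
  L_3 = [0.010696] × [0.106661] = 0.00114085
  L_4 = [0.00112422] × [0.107352] = 0.000120687
Prior × likelihood for each component:
  π_1·L_1 = 0.22 × 0.00015761 = 3.46742e-05
  π_2·L_2 = 0.39 × 0.000974638 = 0.000380109
  π_3·L_3 = 0.20 × 0.00114085 = 0.00022817
  π_4·L_4 = 0.19 × 0.000120687 = 2.29305e-05
Normaliser: 3.46742e-05 + 0.000380109 + 0.00022817 + 2.29305e-05 = 0.000665883
P(Class 4 | x₁,x₂) ≈ 0.0344

0.0344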